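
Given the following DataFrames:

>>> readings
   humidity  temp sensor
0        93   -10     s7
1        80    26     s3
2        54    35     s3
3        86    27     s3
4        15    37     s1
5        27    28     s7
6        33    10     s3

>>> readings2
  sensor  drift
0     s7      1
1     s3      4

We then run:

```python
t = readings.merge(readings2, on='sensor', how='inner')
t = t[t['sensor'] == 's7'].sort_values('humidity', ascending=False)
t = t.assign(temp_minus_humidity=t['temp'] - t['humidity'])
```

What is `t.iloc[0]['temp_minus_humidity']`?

-103

merge on 'sensor' (how='inner') → 6 rows:
   humidity  temp sensor  drift
0        93   -10     s7      1
1        80    26     s3      4
2        54    35     s3      4
3        86    27     s3      4
4        27    28     s7      1
5        33    10     s3      4
filter rows where sensor == 's7':
   humidity  temp sensor  drift
0        93   -10     s7      1
4        27    28     s7      1
sort by humidity descending:
   humidity  temp sensor  drift
0        93   -10     s7      1
4        27    28     s7      1
add column temp_minus_humidity = t['temp'] - t['humidity']:
   humidity  temp sensor  drift  temp_minus_humidity
0        93   -10     s7      1                 -103
4        27    28     s7      1                    1
value at position 0, column 'temp_minus_humidity' → -103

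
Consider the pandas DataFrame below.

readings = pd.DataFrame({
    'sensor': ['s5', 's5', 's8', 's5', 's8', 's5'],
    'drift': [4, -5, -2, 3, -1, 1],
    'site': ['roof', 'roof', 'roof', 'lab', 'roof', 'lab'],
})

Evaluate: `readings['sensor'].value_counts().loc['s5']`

4

value_counts of sensor:
sensor
s5    4
s8    2
Name: count, dtype: int64
Reading off the value at index 's5', we get 4.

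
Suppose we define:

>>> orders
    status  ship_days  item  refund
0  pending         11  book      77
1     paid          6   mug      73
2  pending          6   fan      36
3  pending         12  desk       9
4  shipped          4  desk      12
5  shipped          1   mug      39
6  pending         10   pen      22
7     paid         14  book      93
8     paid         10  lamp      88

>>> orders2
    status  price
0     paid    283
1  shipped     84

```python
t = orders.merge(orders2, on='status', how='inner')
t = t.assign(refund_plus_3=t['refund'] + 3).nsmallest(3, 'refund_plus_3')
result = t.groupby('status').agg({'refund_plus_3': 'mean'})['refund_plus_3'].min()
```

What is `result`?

merge on 'status' (how='inner') → 5 rows:
    status  ship_days  item  refund  price
0     paid          6   mug      73    283
1  shipped          4  desk      12     84
2  shipped          1   mug      39     84
3     paid         14  book      93    283
4     paid         10  lamp      88    283
add column refund_plus_3 = t['refund'] + 3:
    status  ship_days  item  refund  price  refund_plus_3
0     paid          6   mug      73    283             76
1  shipped          4  desk      12     84             15
2  shipped          1   mug      39     84             42
3     paid         14  book      93    283             96
4     paid         10  lamp      88    283             91
take 3 rows with smallest refund_plus_3:
    status  ship_days  item  refund  price  refund_plus_3
1  shipped          4  desk      12     84             15
2  shipped          1   mug      39     84             42
0     paid          6   mug      73    283             76
group by status, mean of refund_plus_3:
         refund_plus_3
status                
paid              76.0
shipped           28.5

28.5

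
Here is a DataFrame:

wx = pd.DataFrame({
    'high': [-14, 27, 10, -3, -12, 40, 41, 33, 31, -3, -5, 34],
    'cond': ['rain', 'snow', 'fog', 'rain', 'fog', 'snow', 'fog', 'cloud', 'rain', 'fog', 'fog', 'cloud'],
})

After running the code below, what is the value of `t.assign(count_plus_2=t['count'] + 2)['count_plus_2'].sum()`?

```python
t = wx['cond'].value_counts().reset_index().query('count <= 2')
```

value_counts of cond:
cond
fog      5
rain     3
snow     2
cloud    2
Name: count, dtype: int64
reset_index():
    cond  count
0    fog      5
1   rain      3
2   snow      2
3  cloud      2
filter rows where count <= 2:
    cond  count
2   snow      2
3  cloud      2
add column count_plus_2 = t['count'] + 2:
    cond  count  count_plus_2
2   snow      2             4
3  cloud      2             4

8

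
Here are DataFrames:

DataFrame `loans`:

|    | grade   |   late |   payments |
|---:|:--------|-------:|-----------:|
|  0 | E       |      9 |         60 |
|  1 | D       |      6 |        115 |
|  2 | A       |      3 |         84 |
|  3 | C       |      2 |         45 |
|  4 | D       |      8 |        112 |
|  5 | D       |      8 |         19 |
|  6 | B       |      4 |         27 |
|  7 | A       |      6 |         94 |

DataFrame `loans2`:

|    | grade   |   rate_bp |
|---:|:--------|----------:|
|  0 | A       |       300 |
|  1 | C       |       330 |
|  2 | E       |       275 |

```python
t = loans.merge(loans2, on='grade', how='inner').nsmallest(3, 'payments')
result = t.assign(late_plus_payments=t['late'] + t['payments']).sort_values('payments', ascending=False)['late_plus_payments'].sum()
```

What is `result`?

203

merge on 'grade' (how='inner') → 4 rows:
  grade  late  payments  rate_bp
0     E     9        60      275
1     A     3        84      300
2     C     2        45      330
3     A     6        94      300
take 3 rows with smallest payments:
  grade  late  payments  rate_bp
2     C     2        45      330
0     E     9        60      275
1     A     3        84      300
add column late_plus_payments = t['late'] + t['payments']:
  grade  late  payments  rate_bp  late_plus_payments
2     C     2        45      330                  47
0     E     9        60      275                  69
1     A     3        84      300                  87
sort by payments descending:
  grade  late  payments  rate_bp  late_plus_payments
1     A     3        84      300                  87
0     E     9        60      275                  69
2     C     2        45      330                  47
Finally, sum of column 'late_plus_payments' = 203.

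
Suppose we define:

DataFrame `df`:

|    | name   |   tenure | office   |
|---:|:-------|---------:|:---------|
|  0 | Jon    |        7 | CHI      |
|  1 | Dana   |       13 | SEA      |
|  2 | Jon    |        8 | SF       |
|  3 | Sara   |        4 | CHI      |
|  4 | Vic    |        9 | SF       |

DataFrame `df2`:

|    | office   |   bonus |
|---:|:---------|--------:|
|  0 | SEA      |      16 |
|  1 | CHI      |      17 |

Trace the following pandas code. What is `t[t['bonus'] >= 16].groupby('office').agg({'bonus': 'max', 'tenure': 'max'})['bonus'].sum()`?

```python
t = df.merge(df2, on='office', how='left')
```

merge on 'office' (how='left') → 5 rows:
   name  tenure office  bonus
0   Jon       7    CHI   17.0
1  Dana      13    SEA   16.0
2   Jon       8     SF    NaN
3  Sara       4    CHI   17.0
4   Vic       9     SF    NaN
filter rows where bonus >= 16:
   name  tenure office  bonus
0   Jon       7    CHI   17.0
1  Dana      13    SEA   16.0
3  Sara       4    CHI   17.0
group by office: max(bonus), max(tenure):
        bonus  tenure
office               
CHI      17.0       7
SEA      16.0      13
Reading off the sum of column 'bonus', we get 33.0.

33.0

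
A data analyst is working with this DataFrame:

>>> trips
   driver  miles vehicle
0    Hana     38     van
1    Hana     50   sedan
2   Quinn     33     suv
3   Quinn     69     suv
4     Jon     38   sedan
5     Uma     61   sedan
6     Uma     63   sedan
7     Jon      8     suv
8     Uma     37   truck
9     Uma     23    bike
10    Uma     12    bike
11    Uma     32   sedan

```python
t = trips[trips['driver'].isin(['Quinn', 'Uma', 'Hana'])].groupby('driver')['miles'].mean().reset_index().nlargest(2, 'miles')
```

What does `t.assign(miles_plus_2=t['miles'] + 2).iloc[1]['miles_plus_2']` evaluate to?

46.0

filter rows where driver in ['Quinn', 'Uma', 'Hana']:
   driver  miles vehicle
0    Hana     38     van
1    Hana     50   sedan
2   Quinn     33     suv
3   Quinn     69     suv
5     Uma     61   sedan
6     Uma     63   sedan
8     Uma     37   truck
9     Uma     23    bike
10    Uma     12    bike
11    Uma     32   sedan
group by driver, mean of miles:
driver
Hana     44.0
Quinn    51.0
Uma      38.0
Name: miles, dtype: float64
reset_index():
  driver  miles
0   Hana   44.0
1  Quinn   51.0
2    Uma   38.0
take 2 rows with largest miles:
  driver  miles
1  Quinn   51.0
0   Hana   44.0
add column miles_plus_2 = t['miles'] + 2:
  driver  miles  miles_plus_2
1  Quinn   51.0          53.0
0   Hana   44.0          46.0
Then the value at position 1, column 'miles_plus_2': 46.0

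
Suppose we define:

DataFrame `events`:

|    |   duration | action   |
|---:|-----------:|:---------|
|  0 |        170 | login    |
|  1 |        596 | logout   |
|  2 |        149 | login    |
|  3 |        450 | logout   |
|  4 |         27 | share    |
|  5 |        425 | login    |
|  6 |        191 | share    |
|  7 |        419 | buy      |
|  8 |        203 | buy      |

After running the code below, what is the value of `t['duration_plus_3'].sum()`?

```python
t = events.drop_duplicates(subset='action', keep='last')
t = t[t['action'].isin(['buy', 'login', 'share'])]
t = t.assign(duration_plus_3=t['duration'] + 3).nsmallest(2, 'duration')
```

400

drop duplicate action (keep=last):
   duration  action
3       450  logout
5       425   login
6       191   share
8       203     buy
filter rows where action in ['buy', 'login', 'share']:
   duration action
5       425  login
6       191  share
8       203    buy
add column duration_plus_3 = t['duration'] + 3:
   duration action  duration_plus_3
5       425  login              428
6       191  share              194
8       203    buy              206
take 2 rows with smallest duration:
   duration action  duration_plus_3
6       191  share              194
8       203    buy              206
So sum() = 400.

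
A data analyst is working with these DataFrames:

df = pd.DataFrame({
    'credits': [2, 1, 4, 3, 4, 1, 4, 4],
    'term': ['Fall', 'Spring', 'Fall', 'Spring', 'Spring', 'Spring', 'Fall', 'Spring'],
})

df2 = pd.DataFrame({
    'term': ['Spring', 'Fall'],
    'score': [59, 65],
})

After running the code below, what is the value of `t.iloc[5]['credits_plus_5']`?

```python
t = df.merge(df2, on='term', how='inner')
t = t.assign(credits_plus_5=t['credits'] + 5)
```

6

merge on 'term' (how='inner') → 8 rows:
   credits    term  score
0        2    Fall     65
1        1  Spring     59
2        4    Fall     65
3        3  Spring     59
4        4  Spring     59
5        1  Spring     59
6        4    Fall     65
7        4  Spring     59
add column credits_plus_5 = t['credits'] + 5:
   credits    term  score  credits_plus_5
0        2    Fall     65               7
1        1  Spring     59               6
2        4    Fall     65               9
3        3  Spring     59               8
4        4  Spring     59               9
5        1  Spring     59               6
6        4    Fall     65               9
7        4  Spring     59               9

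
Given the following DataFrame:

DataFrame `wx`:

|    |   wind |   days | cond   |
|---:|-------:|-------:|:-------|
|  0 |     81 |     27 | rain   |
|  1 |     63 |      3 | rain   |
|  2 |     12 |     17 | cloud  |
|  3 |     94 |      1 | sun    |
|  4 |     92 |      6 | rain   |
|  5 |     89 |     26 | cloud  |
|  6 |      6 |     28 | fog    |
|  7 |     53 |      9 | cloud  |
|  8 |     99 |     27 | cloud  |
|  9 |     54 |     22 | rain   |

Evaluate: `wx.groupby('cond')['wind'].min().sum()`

166

group by cond, min of wind:
cond
cloud    12
fog       6
rain     54
sun      94
Name: wind, dtype: int64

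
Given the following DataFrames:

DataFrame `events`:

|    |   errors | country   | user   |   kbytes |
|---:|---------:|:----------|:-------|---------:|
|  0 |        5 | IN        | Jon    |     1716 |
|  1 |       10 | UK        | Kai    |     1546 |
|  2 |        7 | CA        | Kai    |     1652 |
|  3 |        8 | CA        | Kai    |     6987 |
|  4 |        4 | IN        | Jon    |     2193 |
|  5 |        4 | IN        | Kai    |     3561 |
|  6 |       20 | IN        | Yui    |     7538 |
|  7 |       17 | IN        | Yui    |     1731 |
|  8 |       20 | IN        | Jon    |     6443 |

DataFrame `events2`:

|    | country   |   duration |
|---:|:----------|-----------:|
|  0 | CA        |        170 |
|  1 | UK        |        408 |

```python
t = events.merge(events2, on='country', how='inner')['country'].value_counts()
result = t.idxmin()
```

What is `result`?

UK

merge on 'country' (how='inner') → 3 rows:
   errors country user  kbytes  duration
0      10      UK  Kai    1546       408
1       7      CA  Kai    1652       170
2       8      CA  Kai    6987       170
value_counts of country:
country
CA    2
UK    1
Name: count, dtype: int64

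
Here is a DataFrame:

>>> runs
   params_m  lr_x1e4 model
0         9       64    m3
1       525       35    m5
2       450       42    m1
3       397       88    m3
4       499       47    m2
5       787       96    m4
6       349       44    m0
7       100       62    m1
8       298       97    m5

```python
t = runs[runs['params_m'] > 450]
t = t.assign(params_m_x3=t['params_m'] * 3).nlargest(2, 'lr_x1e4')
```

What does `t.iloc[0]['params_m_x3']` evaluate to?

2361

filter rows where params_m > 450:
   params_m  lr_x1e4 model
1       525       35    m5
4       499       47    m2
5       787       96    m4
add column params_m_x3 = t['params_m'] * 3:
   params_m  lr_x1e4 model  params_m_x3
1       525       35    m5         1575
4       499       47    m2         1497
5       787       96    m4         2361
take 2 rows with largest lr_x1e4:
   params_m  lr_x1e4 model  params_m_x3
5       787       96    m4         2361
4       499       47    m2         1497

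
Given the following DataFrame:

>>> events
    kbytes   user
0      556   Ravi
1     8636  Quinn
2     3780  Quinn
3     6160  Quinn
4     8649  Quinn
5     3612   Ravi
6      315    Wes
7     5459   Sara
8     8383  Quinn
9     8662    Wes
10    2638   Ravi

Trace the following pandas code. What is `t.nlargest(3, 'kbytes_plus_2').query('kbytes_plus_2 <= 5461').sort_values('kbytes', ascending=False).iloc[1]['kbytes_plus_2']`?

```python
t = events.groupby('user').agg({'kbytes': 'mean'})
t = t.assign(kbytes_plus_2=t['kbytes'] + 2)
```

group by user, mean of kbytes:
            kbytes
user              
Quinn  7121.600000
Ravi   2268.666667
Sara   5459.000000
Wes    4488.500000
add column kbytes_plus_2 = t['kbytes'] + 2:
            kbytes  kbytes_plus_2
user                             
Quinn  7121.600000    7123.600000
Ravi   2268.666667    2270.666667
Sara   5459.000000    5461.000000
Wes    4488.500000    4490.500000
take 3 rows with largest kbytes_plus_2:
       kbytes  kbytes_plus_2
user                        
Quinn  7121.6         7123.6
Sara   5459.0         5461.0
Wes    4488.5         4490.5
filter rows where kbytes_plus_2 <= 5461:
      kbytes  kbytes_plus_2
user                       
Sara  5459.0         5461.0
Wes   4488.5         4490.5
sort by kbytes descending:
      kbytes  kbytes_plus_2
user                       
Sara  5459.0         5461.0
Wes   4488.5         4490.5
Taking the value at position 1, column 'kbytes_plus_2' gives 4490.5.

4490.5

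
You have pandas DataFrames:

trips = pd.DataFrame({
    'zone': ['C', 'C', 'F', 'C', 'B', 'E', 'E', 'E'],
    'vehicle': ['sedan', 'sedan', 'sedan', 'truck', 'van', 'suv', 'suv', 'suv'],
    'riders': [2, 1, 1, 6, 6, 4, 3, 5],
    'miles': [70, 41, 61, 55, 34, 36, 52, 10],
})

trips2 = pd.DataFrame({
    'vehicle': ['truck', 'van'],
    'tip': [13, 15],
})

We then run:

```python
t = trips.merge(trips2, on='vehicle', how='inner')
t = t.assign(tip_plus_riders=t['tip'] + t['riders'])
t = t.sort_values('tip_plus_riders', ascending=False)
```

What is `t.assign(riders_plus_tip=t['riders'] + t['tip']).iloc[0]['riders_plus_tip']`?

21

merge on 'vehicle' (how='inner') → 2 rows:
  zone vehicle  riders  miles  tip
0    C   truck       6     55   13
1    B     van       6     34   15
add column tip_plus_riders = t['tip'] + t['riders']:
  zone vehicle  riders  miles  tip  tip_plus_riders
0    C   truck       6     55   13               19
1    B     van       6     34   15               21
sort by tip_plus_riders descending:
  zone vehicle  riders  miles  tip  tip_plus_riders
1    B     van       6     34   15               21
0    C   truck       6     55   13               19
add column riders_plus_tip = t['riders'] + t['tip']:
  zone vehicle  riders  miles  tip  tip_plus_riders  riders_plus_tip
1    B     van       6     34   15               21               21
0    C   truck       6     55   13               19               19
Hence 21.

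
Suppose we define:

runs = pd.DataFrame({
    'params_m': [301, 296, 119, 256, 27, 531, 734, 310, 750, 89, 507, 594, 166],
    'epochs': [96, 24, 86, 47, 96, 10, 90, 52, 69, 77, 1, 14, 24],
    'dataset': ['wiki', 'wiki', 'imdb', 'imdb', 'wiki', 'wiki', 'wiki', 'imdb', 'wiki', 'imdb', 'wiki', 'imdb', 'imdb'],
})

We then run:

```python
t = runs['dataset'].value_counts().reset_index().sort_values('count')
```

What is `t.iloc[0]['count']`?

value_counts of dataset:
dataset
wiki    7
imdb    6
Name: count, dtype: int64
reset_index():
  dataset  count
0    wiki      7
1    imdb      6
sort by count:
  dataset  count
1    imdb      6
0    wiki      7

6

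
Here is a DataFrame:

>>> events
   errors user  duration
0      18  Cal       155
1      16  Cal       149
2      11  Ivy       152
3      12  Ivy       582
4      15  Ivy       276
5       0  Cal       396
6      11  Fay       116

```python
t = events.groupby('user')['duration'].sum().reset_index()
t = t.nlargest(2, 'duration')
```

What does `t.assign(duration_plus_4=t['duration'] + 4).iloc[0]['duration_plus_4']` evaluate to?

1014

group by user, sum of duration:
user
Cal     700
Fay     116
Ivy    1010
Name: duration, dtype: int64
reset_index():
  user  duration
0  Cal       700
1  Fay       116
2  Ivy      1010
take 2 rows with largest duration:
  user  duration
2  Ivy      1010
0  Cal       700
add column duration_plus_4 = t['duration'] + 4:
  user  duration  duration_plus_4
2  Ivy      1010             1014
0  Cal       700              704
Taking the value at position 0, column 'duration_plus_4' gives 1014.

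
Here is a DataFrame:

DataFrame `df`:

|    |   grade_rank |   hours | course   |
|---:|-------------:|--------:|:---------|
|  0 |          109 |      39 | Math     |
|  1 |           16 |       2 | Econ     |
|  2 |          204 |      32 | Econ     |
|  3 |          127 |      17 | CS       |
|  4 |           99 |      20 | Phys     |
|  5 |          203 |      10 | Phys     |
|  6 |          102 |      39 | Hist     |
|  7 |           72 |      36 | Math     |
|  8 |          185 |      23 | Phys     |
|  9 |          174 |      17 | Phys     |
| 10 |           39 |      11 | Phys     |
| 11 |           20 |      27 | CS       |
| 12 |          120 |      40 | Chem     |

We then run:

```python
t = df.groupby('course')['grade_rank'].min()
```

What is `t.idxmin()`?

group by course, min of grade_rank:
course
CS       20
Chem    120
Econ     16
Hist    102
Math     72
Phys     39
Name: grade_rank, dtype: int64

Econ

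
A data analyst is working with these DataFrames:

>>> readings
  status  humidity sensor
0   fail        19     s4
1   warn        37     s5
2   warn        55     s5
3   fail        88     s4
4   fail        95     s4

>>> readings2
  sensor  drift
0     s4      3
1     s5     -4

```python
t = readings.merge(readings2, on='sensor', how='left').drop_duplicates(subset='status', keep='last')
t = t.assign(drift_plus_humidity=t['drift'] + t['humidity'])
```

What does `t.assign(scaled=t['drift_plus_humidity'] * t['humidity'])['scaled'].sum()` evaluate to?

12115

merge on 'sensor' (how='left') → 5 rows:
  status  humidity sensor  drift
0   fail        19     s4      3
1   warn        37     s5     -4
2   warn        55     s5     -4
3   fail        88     s4      3
4   fail        95     s4      3
drop duplicate status (keep=last):
  status  humidity sensor  drift
2   warn        55     s5     -4
4   fail        95     s4      3
add column drift_plus_humidity = t['drift'] + t['humidity']:
  status  humidity sensor  drift  drift_plus_humidity
2   warn        55     s5     -4                   51
4   fail        95     s4      3                   98
add column scaled = t['drift_plus_humidity'] * t['humidity']:
  status  humidity sensor  drift  drift_plus_humidity  scaled
2   warn        55     s5     -4                   51    2805
4   fail        95     s4      3                   98    9310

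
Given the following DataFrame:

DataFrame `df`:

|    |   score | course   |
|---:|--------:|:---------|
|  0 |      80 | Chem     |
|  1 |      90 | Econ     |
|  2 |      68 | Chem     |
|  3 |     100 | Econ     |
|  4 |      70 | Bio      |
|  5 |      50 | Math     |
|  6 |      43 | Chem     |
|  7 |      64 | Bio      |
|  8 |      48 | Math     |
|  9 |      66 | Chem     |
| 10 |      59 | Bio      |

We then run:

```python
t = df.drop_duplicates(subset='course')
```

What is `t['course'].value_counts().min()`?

drop duplicate course (keep=first):
   score course
0     80   Chem
1     90   Econ
4     70    Bio
5     50   Math
value_counts of course:
course
Chem    1
Econ    1
Bio     1
Math    1
Name: count, dtype: int64
Then the min of the resulting series: 1

1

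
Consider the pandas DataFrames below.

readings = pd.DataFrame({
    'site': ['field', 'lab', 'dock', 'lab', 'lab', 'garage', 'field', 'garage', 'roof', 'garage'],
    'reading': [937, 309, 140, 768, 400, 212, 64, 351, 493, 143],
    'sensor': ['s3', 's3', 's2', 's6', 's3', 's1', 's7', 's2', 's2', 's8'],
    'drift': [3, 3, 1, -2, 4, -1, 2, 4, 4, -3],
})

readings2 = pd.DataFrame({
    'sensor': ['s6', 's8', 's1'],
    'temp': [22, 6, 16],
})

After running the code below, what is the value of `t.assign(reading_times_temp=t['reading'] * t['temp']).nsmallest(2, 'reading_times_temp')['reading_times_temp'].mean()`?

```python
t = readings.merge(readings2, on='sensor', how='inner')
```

2125.0

merge on 'sensor' (how='inner') → 3 rows:
     site  reading sensor  drift  temp
0     lab      768     s6     -2    22
1  garage      212     s1     -1    16
2  garage      143     s8     -3     6
add column reading_times_temp = t['reading'] * t['temp']:
     site  reading sensor  drift  temp  reading_times_temp
0     lab      768     s6     -2    22               16896
1  garage      212     s1     -1    16                3392
2  garage      143     s8     -3     6                 858
take 2 rows with smallest reading_times_temp:
     site  reading sensor  drift  temp  reading_times_temp
2  garage      143     s8     -3     6                 858
1  garage      212     s1     -1    16                3392
Then the mean of column 'reading_times_temp': 2125.0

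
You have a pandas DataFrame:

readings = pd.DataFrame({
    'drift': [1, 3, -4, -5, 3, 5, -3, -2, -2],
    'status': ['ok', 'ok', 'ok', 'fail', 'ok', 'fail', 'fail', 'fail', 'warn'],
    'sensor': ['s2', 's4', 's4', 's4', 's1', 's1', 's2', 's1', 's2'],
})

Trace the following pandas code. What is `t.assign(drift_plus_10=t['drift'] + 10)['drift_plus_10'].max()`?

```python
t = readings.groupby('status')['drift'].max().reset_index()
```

15

group by status, max of drift:
status
fail    5
ok      3
warn   -2
Name: drift, dtype: int64
reset_index():
  status  drift
0   fail      5
1     ok      3
2   warn     -2
add column drift_plus_10 = t['drift'] + 10:
  status  drift  drift_plus_10
0   fail      5             15
1     ok      3             13
2   warn     -2              8
The max of column 'drift_plus_10' is 15.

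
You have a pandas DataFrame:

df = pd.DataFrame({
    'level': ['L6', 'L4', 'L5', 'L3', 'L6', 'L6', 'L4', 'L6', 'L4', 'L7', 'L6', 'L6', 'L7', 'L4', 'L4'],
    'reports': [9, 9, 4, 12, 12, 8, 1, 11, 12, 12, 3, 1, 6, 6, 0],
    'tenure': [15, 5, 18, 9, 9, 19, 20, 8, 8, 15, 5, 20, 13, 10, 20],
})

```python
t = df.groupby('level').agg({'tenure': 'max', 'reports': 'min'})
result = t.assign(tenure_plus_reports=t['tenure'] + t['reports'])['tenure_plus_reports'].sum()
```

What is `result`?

105

group by level: max(tenure), min(reports):
       tenure  reports
level                 
L3          9       12
L4         20        0
L5         18        4
L6         20        1
L7         15        6
add column tenure_plus_reports = t['tenure'] + t['reports']:
       tenure  reports  tenure_plus_reports
level                                      
L3          9       12                   21
L4         20        0                   20
L5         18        4                   22
L6         20        1                   21
L7         15        6                   21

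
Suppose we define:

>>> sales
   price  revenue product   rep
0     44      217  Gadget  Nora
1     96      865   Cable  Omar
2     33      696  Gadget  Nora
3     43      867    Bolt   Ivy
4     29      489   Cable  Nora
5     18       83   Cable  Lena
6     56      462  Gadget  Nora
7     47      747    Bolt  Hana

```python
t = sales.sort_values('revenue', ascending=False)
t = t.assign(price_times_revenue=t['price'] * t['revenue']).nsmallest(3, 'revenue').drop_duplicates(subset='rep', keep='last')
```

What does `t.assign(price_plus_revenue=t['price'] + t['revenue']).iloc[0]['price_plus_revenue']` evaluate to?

101

sort by revenue descending:
   price  revenue product   rep
3     43      867    Bolt   Ivy
1     96      865   Cable  Omar
7     47      747    Bolt  Hana
2     33      696  Gadget  Nora
4     29      489   Cable  Nora
6     56      462  Gadget  Nora
0     44      217  Gadget  Nora
5     18       83   Cable  Lena
add column price_times_revenue = t['price'] * t['revenue']:
   price  revenue product   rep  price_times_revenue
3     43      867    Bolt   Ivy                37281
1     96      865   Cable  Omar                83040
7     47      747    Bolt  Hana                35109
2     33      696  Gadget  Nora                22968
4     29      489   Cable  Nora                14181
6     56      462  Gadget  Nora                25872
0     44      217  Gadget  Nora                 9548
5     18       83   Cable  Lena                 1494
take 3 rows with smallest revenue:
   price  revenue product   rep  price_times_revenue
5     18       83   Cable  Lena                 1494
0     44      217  Gadget  Nora                 9548
6     56      462  Gadget  Nora                25872
drop duplicate rep (keep=last):
   price  revenue product   rep  price_times_revenue
5     18       83   Cable  Lena                 1494
6     56      462  Gadget  Nora                25872
add column price_plus_revenue = t['price'] + t['revenue']:
   price  revenue product   rep  price_times_revenue  price_plus_revenue
5     18       83   Cable  Lena                 1494                 101
6     56      462  Gadget  Nora                25872                 518
Finally, value at position 0, column 'price_plus_revenue' = 101.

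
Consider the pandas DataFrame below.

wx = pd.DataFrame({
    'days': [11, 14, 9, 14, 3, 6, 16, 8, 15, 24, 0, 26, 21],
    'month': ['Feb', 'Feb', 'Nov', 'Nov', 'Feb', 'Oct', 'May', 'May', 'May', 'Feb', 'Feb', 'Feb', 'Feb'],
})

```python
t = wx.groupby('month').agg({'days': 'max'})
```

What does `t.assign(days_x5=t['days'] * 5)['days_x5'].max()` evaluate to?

group by month, max of days:
       days
month      
Feb      26
May      16
Nov      14
Oct       6
add column days_x5 = t['days'] * 5:
       days  days_x5
month               
Feb      26      130
May      16       80
Nov      14       70
Oct       6       30
Hence 130.

130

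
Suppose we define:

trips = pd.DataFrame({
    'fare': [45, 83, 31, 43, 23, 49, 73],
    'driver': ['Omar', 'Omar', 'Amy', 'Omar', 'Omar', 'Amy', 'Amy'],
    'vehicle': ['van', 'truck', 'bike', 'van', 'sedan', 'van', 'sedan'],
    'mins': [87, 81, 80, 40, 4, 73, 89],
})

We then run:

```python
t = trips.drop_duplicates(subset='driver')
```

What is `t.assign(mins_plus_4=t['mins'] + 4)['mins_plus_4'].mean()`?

drop duplicate driver (keep=first):
   fare driver vehicle  mins
0    45   Omar     van    87
2    31    Amy    bike    80
add column mins_plus_4 = t['mins'] + 4:
   fare driver vehicle  mins  mins_plus_4
0    45   Omar     van    87           91
2    31    Amy    bike    80           84
Taking the mean of column 'mins_plus_4' gives 87.5.

87.5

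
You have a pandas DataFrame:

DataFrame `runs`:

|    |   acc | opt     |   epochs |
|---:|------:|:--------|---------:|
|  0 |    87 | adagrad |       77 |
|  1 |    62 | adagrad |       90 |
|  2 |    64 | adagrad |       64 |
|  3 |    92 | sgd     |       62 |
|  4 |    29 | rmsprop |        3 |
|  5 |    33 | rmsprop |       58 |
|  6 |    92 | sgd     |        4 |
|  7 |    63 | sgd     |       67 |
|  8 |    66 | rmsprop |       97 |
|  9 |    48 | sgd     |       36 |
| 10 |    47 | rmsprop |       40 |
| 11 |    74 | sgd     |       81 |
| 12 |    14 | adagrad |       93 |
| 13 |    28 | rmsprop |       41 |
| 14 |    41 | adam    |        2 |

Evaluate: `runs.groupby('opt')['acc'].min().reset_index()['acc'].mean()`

32.75

group by opt, min of acc:
opt
adagrad    14
adam       41
rmsprop    28
sgd        48
Name: acc, dtype: int64
reset_index():
       opt  acc
0  adagrad   14
1     adam   41
2  rmsprop   28
3      sgd   48
So mean() = 32.75.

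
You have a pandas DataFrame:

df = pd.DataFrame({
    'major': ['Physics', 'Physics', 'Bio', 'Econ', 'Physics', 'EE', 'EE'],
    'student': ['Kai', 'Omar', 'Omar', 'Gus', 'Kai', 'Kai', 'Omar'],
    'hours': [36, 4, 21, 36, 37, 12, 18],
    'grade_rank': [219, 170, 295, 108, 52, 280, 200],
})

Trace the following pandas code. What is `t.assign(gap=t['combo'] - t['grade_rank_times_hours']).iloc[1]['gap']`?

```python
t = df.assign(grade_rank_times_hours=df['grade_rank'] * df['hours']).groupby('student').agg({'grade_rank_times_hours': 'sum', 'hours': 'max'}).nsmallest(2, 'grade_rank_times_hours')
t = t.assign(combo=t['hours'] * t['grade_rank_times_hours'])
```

add column grade_rank_times_hours = df['grade_rank'] * df['hours']:
     major student  hours  grade_rank  grade_rank_times_hours
0  Physics     Kai     36         219                    7884
1  Physics    Omar      4         170                     680
2      Bio    Omar     21         295                    6195
3     Econ     Gus     36         108                    3888
4  Physics     Kai     37          52                    1924
5       EE     Kai     12         280                    3360
6       EE    Omar     18         200                    3600
group by student: sum(grade_rank_times_hours), max(hours):
         grade_rank_times_hours  hours
student                               
Gus                        3888     36
Kai                       13168     37
Omar                      10475     21
take 2 rows with smallest grade_rank_times_hours:
         grade_rank_times_hours  hours
student                               
Gus                        3888     36
Omar                      10475     21
add column combo = t['hours'] * t['grade_rank_times_hours']:
         grade_rank_times_hours  hours   combo
student                                       
Gus                        3888     36  139968
Omar                      10475     21  219975
add column gap = t['combo'] - t['grade_rank_times_hours']:
         grade_rank_times_hours  hours   combo     gap
student                                               
Gus                        3888     36  139968  136080
Omar                      10475     21  219975  209500

209500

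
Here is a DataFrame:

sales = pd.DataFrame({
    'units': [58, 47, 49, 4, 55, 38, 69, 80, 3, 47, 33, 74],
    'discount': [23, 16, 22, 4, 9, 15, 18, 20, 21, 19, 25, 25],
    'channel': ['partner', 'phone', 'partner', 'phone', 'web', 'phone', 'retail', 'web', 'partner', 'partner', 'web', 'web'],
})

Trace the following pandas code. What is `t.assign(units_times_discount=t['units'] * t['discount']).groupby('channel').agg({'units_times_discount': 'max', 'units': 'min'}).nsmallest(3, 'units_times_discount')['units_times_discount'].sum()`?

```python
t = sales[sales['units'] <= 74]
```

filter rows where units <= 74:
    units  discount  channel
0      58        23  partner
1      47        16    phone
2      49        22  partner
3       4         4    phone
4      55         9      web
5      38        15    phone
6      69        18   retail
8       3        21  partner
9      47        19  partner
10     33        25      web
11     74        25      web
add column units_times_discount = t['units'] * t['discount']:
    units  discount  channel  units_times_discount
0      58        23  partner                  1334
1      47        16    phone                   752
2      49        22  partner                  1078
3       4         4    phone                    16
4      55         9      web                   495
5      38        15    phone                   570
6      69        18   retail                  1242
8       3        21  partner                    63
9      47        19  partner                   893
10     33        25      web                   825
11     74        25      web                  1850
group by channel: max(units_times_discount), min(units):
         units_times_discount  units
channel                             
partner                  1334      3
phone                     752      4
retail                   1242     69
web                      1850     33
take 3 rows with smallest units_times_discount:
         units_times_discount  units
channel                             
phone                     752      4
retail                   1242     69
partner                  1334      3

3328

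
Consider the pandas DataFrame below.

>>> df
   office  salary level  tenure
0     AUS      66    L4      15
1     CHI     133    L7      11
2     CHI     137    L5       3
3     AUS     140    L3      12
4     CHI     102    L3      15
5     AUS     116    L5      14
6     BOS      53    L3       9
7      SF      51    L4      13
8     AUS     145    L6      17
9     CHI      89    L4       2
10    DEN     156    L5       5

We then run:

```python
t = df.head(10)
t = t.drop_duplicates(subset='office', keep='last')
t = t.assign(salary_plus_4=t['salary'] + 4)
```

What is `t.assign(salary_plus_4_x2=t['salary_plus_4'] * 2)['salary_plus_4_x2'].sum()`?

708

take first 10 rows:
  office  salary level  tenure
0    AUS      66    L4      15
1    CHI     133    L7      11
2    CHI     137    L5       3
3    AUS     140    L3      12
4    CHI     102    L3      15
5    AUS     116    L5      14
6    BOS      53    L3       9
7     SF      51    L4      13
8    AUS     145    L6      17
9    CHI      89    L4       2
drop duplicate office (keep=last):
  office  salary level  tenure
6    BOS      53    L3       9
7     SF      51    L4      13
8    AUS     145    L6      17
9    CHI      89    L4       2
add column salary_plus_4 = t['salary'] + 4:
  office  salary level  tenure  salary_plus_4
6    BOS      53    L3       9             57
7     SF      51    L4      13             55
8    AUS     145    L6      17            149
9    CHI      89    L4       2             93
add column salary_plus_4_x2 = t['salary_plus_4'] * 2:
  office  salary level  tenure  salary_plus_4  salary_plus_4_x2
6    BOS      53    L3       9             57               114
7     SF      51    L4      13             55               110
8    AUS     145    L6      17            149               298
9    CHI      89    L4       2             93               186
Taking the sum of column 'salary_plus_4_x2' gives 708.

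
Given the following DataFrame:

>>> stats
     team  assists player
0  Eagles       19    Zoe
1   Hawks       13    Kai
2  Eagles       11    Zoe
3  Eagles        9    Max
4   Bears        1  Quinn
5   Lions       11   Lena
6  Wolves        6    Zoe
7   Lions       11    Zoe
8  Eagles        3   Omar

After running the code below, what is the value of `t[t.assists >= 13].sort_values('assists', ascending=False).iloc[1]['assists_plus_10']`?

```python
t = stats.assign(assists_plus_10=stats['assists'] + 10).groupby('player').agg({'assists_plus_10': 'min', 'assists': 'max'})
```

add column assists_plus_10 = stats['assists'] + 10:
     team  assists player  assists_plus_10
0  Eagles       19    Zoe               29
1   Hawks       13    Kai               23
2  Eagles       11    Zoe               21
3  Eagles        9    Max               19
4   Bears        1  Quinn               11
5   Lions       11   Lena               21
6  Wolves        6    Zoe               16
7   Lions       11    Zoe               21
8  Eagles        3   Omar               13
group by player: min(assists_plus_10), max(assists):
        assists_plus_10  assists
player                          
Kai                  23       13
Lena                 21       11
Max                  19        9
Omar                 13        3
Quinn                11        1
Zoe                  16       19
filter rows where assists >= 13:
        assists_plus_10  assists
player                          
Kai                  23       13
Zoe                  16       19
sort by assists descending:
        assists_plus_10  assists
player                          
Zoe                  16       19
Kai                  23       13
value at position 1, column 'assists_plus_10' → 23

23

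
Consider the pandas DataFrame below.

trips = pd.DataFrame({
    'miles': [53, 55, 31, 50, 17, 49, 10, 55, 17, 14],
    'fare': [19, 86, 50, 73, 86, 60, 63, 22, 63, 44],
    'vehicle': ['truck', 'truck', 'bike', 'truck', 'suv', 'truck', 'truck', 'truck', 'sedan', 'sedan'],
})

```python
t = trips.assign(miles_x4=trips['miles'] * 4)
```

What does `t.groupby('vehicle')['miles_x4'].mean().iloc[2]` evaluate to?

68.0

add column miles_x4 = trips['miles'] * 4:
   miles  fare vehicle  miles_x4
0     53    19   truck       212
1     55    86   truck       220
2     31    50    bike       124
3     50    73   truck       200
4     17    86     suv        68
5     49    60   truck       196
6     10    63   truck        40
7     55    22   truck       220
8     17    63   sedan        68
9     14    44   sedan        56
group by vehicle, mean of miles_x4:
vehicle
bike     124.000000
sedan     62.000000
suv       68.000000
truck    181.333333
Name: miles_x4, dtype: float64
Then the value at position 2: 68.0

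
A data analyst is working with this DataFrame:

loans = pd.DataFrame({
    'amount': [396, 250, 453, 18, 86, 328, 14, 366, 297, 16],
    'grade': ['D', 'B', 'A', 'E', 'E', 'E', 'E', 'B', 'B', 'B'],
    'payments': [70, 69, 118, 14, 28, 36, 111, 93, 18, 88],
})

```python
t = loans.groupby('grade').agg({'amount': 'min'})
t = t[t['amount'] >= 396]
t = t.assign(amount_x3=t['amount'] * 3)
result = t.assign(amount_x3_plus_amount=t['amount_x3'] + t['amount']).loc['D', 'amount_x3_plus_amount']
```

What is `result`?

1584

group by grade, min of amount:
       amount
grade        
A         453
B          16
D         396
E          14
filter rows where amount >= 396:
       amount
grade        
A         453
D         396
add column amount_x3 = t['amount'] * 3:
       amount  amount_x3
grade                   
A         453       1359
D         396       1188
add column amount_x3_plus_amount = t['amount_x3'] + t['amount']:
       amount  amount_x3  amount_x3_plus_amount
grade                                          
A         453       1359                   1812
D         396       1188                   1584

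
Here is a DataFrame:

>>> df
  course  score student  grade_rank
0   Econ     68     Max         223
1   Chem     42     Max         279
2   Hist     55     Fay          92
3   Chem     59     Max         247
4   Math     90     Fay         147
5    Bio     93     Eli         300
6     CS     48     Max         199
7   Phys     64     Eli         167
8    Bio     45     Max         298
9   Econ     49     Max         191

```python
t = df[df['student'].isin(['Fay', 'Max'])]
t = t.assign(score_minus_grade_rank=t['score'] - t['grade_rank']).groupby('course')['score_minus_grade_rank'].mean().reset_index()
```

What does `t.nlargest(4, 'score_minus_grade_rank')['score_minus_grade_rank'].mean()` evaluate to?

-98.375

filter rows where student in ['Fay', 'Max']:
  course  score student  grade_rank
0   Econ     68     Max         223
1   Chem     42     Max         279
2   Hist     55     Fay          92
3   Chem     59     Max         247
4   Math     90     Fay         147
6     CS     48     Max         199
8    Bio     45     Max         298
9   Econ     49     Max         191
add column score_minus_grade_rank = t['score'] - t['grade_rank']:
  course  score student  grade_rank  score_minus_grade_rank
0   Econ     68     Max         223                    -155
1   Chem     42     Max         279                    -237
2   Hist     55     Fay          92                     -37
3   Chem     59     Max         247                    -188
4   Math     90     Fay         147                     -57
6     CS     48     Max         199                    -151
8    Bio     45     Max         298                    -253
9   Econ     49     Max         191                    -142
group by course, mean of score_minus_grade_rank:
course
Bio    -253.0
CS     -151.0
Chem   -212.5
Econ   -148.5
Hist    -37.0
Math    -57.0
Name: score_minus_grade_rank, dtype: float64
reset_index():
  course  score_minus_grade_rank
0    Bio                  -253.0
1     CS                  -151.0
2   Chem                  -212.5
3   Econ                  -148.5
4   Hist                   -37.0
5   Math                   -57.0
take 4 rows with largest score_minus_grade_rank:
  course  score_minus_grade_rank
4   Hist                   -37.0
5   Math                   -57.0
3   Econ                  -148.5
1     CS                  -151.0
So mean() = -98.375.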